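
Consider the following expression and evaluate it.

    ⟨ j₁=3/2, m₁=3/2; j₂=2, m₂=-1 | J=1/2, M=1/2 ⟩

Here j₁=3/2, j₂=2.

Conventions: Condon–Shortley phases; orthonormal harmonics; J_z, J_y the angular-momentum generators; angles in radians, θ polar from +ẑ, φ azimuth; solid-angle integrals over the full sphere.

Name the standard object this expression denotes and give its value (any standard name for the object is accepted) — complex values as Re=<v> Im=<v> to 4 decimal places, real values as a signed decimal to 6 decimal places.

This is a Clebsch–Gordan (vector-coupling) coefficient.
j₁+j₂−J=3  J+j₁−j₂=0  J−j₁+j₂=1  j₁+j₂+J+1=5
(j₁±m₁, j₂±m₂, J±M) = (3,0,1,3,1,0)
P² = 18/5
sum k=0..0:
  [0] +1/6 = 1/6
S = 1/6
C² = P²·S² = 1/10 ; C = +0.316228

Clebsch–Gordan coefficient, +√(1/10) ≈ +0.316228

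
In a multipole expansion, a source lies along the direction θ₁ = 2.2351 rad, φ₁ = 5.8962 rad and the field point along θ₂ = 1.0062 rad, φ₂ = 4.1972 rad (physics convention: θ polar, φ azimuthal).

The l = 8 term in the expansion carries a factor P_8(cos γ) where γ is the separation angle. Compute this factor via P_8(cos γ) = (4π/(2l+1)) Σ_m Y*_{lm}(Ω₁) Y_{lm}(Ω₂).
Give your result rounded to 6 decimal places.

Summing Y*_{l m}(θ₁,φ₁)·Y_{l m}(θ₂,φ₂) over m ∈ [−8, 8]; prefactor 4π/(2·8+1) = 0.739198:
  [-8]  conj(Y_{8,-8})(Ω₁) = -0.07604 - 0.00348j ; Y_{8,-8}(Ω₂) = -0.07450 - 0.11105j ; Δ = 0.00528 + 0.00870j
  [-7]  conj(Y_{8,-7})(Ω₁) = 0.21644 + 0.09997j ; Y_{8,-7}(Ω₂) = -0.15184 + 0.30286j ; Δ = -0.06314 + 0.05037j
  [-6]  conj(Y_{8,-6})(Ω₁) = -0.28771 - 0.30814j ; Y_{8,-6}(Ω₂) = 0.45025 - 0.02274j ; Δ = -0.13655 - 0.13220j
  [-5]  conj(Y_{8,-5})(Ω₁) = 0.14592 + 0.38288j ; Y_{8,-5}(Ω₂) = -0.12991 - 0.20463j ; Δ = 0.05939 - 0.07960j
  [-4]  conj(Y_{8,-4})(Ω₁) = 0.00151 - 0.06603j ; Y_{8,-4}(Ω₂) = 0.09048 - 0.16965j ; Δ = -0.01106 - 0.00623j
  [-3]  conj(Y_{8,-3})(Ω₁) = 0.13071 - 0.30087j ; Y_{8,-3}(Ω₂) = -0.35131 + 0.00887j ; Δ = -0.04325 + 0.10686j
  [-2]  conj(Y_{8,-2})(Ω₁) = -0.18070 + 0.17662j ; Y_{8,-2}(Ω₂) = -0.00975 - 0.01624j ; Δ = 0.00463 + 0.00121j
  [-1]  conj(Y_{8,-1})(Ω₁) = -0.20738 + 0.08451j ; Y_{8,-1}(Ω₂) = -0.17095 + 0.30193j ; Δ = 0.00993 - 0.07706j
  [+0]  conj(Y_{8,0})(Ω₁) = 0.29047 + 0.00000j ; Y_{8,0}(Ω₂) = 0.03312 + 0.00000j ; Δ = 0.00962 + 0.00000j
  [+1]  conj(Y_{8,1})(Ω₁) = 0.20738 + 0.08451j ; Y_{8,1}(Ω₂) = 0.17095 + 0.30193j ; Δ = 0.00993 + 0.07706j
  [+2]  conj(Y_{8,2})(Ω₁) = -0.18070 - 0.17662j ; Y_{8,2}(Ω₂) = -0.00975 + 0.01624j ; Δ = 0.00463 - 0.00121j
  [+3]  conj(Y_{8,3})(Ω₁) = -0.13071 - 0.30087j ; Y_{8,3}(Ω₂) = 0.35131 + 0.00887j ; Δ = -0.04325 - 0.10686j
  [+4]  conj(Y_{8,4})(Ω₁) = 0.00151 + 0.06603j ; Y_{8,4}(Ω₂) = 0.09048 + 0.16965j ; Δ = -0.01106 + 0.00623j
  [+5]  conj(Y_{8,5})(Ω₁) = -0.14592 + 0.38288j ; Y_{8,5}(Ω₂) = 0.12991 - 0.20463j ; Δ = 0.05939 + 0.07960j
  [+6]  conj(Y_{8,6})(Ω₁) = -0.28771 + 0.30814j ; Y_{8,6}(Ω₂) = 0.45025 + 0.02274j ; Δ = -0.13655 + 0.13220j
  [+7]  conj(Y_{8,7})(Ω₁) = -0.21644 + 0.09997j ; Y_{8,7}(Ω₂) = 0.15184 + 0.30286j ; Δ = -0.06314 - 0.05037j
  [+8]  conj(Y_{8,8})(Ω₁) = -0.07604 + 0.00348j ; Y_{8,8}(Ω₂) = -0.07450 + 0.11105j ; Δ = 0.00528 - 0.00870j
Accumulated sum -0.33993 - 0.00000j; after 4π/(2l+1) scaling, -0.25127 - 0.00000j ⇒ P_8 = -0.251274

-0.251274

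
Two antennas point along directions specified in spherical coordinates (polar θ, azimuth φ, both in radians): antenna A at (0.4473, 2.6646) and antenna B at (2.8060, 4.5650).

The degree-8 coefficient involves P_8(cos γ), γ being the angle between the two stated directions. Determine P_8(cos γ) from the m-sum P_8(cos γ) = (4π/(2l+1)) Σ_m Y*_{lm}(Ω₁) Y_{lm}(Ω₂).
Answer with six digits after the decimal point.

Term-by-term m-sum for l=8 (normalisation 4π/17 = 0.739198):
  m=-8: Y*=(-0.000493, 0.000394)  Y=(0.000027, 0.000066)  product (-0.000000, -0.000000)
  m=-7: Y*=(0.005163, -0.001032)  Y=(-0.000702, 0.000420)  product (-0.000003, 0.000003)
  m=-6: Y*=(-0.026519, -0.007615)  Y=(-0.003766, -0.004596)  product (0.000065, 0.000151)
  m=-5: Y*=(0.074201, 0.070050)  Y=(0.020734, -0.022848)  product (0.003139, -0.000243)
  m=-4: Y*=(-0.089381, -0.254965)  Y=(0.097524, 0.065235)  product (0.007916, -0.030696)
  m=-3: Y*=(-0.067823, 0.481912)  Y=(-0.136374, 0.288056)  product (-0.129568, -0.085257)
  m=-2: Y*=(0.284369, -0.401025)  Y=(-0.538704, -0.163563)  product (-0.218784, 0.169521)
  m=-1: Y*=(-0.015445, 0.007982)  Y=(0.067882, -0.457225)  product (0.002601, 0.007604)
  m=+0: Y*=(-0.476198, -0.000000)  Y=(-0.242743, 0.000000)  product (0.115594, 0.000000)
  m=+1: Y*=(0.015445, 0.007982)  Y=(-0.067882, -0.457225)  product (0.002601, -0.007604)
  m=+2: Y*=(0.284369, 0.401025)  Y=(-0.538704, 0.163563)  product (-0.218784, -0.169521)
  m=+3: Y*=(0.067823, 0.481912)  Y=(0.136374, 0.288056)  product (-0.129568, 0.085257)
  m=+4: Y*=(-0.089381, 0.254965)  Y=(0.097524, -0.065235)  product (0.007916, 0.030696)
  m=+5: Y*=(-0.074201, 0.070050)  Y=(-0.020734, -0.022848)  product (0.003139, 0.000243)
  m=+6: Y*=(-0.026519, 0.007615)  Y=(-0.003766, 0.004596)  product (0.000065, -0.000151)
  m=+7: Y*=(-0.005163, -0.001032)  Y=(0.000702, 0.000420)  product (-0.000003, -0.000003)
  m=+8: Y*=(-0.000493, -0.000394)  Y=(0.000027, -0.000066)  product (-0.000000, 0.000000)
Σ over m = (-0.553675, -0.000000); ×(4π/17) → (-0.409276, -0.000000). Real part: -0.409276

-0.409276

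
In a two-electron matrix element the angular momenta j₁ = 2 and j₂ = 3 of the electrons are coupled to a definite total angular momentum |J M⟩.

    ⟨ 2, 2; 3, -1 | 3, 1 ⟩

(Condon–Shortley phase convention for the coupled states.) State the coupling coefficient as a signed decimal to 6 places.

+√(2/5) = +0.632456

triangle: 2!·2!·4!/9! = 96/362880
(j±m)!: 4!·0!·2!·4!·4!·2! = 55296
prefactor² = (2J+1)·Δ·N² = 512/5
  k=0: +1/(0!·2!·0!·2!·2!·2!) = 1/16
Σ = 1/16  ⇒  CG² = 512/5·(1/16)² = 2/5
CG = +√(2/5) = +0.632456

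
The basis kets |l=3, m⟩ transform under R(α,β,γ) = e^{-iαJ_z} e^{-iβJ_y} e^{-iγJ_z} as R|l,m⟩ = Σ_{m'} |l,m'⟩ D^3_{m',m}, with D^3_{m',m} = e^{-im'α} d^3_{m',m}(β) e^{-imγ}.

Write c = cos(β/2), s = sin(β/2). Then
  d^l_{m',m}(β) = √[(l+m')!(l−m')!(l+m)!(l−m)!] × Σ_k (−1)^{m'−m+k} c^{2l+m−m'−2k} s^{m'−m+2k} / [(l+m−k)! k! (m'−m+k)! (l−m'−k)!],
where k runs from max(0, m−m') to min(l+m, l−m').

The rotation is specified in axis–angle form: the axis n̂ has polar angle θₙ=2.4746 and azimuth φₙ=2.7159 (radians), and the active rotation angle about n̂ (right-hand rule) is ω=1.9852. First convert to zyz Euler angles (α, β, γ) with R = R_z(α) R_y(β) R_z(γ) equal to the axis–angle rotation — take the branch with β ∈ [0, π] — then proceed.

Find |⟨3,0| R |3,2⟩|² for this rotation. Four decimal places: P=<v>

P=0.2482

Axis–angle → zyz. n̂ = (sinθₙcosφₙ, sinθₙsinφₙ, cosθₙ) = (-0.563415, +0.255463, -0.785686), ω = 1.9852.
R = I cosω + sinω [n̂]ₓ + (1−cosω) n̂n̂ᵀ gives
  R = [+0.042607, +0.517298, +0.854744; -0.921067, -0.311106, +0.234197; +0.387065, -0.797255, +0.463211]
β = atan2(√(R₁₃²+R₂₃²), R₃₃) = 1.089182; α = atan2(R₂₃, R₁₃) mod 2π = 0.267433; γ = atan2(R₃₂, −R₃₁) mod 2π = 4.260411
Split into d^3_{0,2}(β=1.0892) × two z-phases.
With c≡cos(β/2)=0.855339 and s≡sin(β/2)=0.518068, N=[6·6·120·1]^{1/2}=65.726707
Admissible k: 2..3 (factorial args all ≥0)
  k=2: (−1)^0·65.7267/(12)·0.8553^4·0.5181^2 = +0.786843
  k=3: (−1)^1·65.7267/(12)·0.8553^2·0.5181^4 = -0.288659
d^3_{0,2}(1.0892) = +0.786843 -0.288659 = +0.498184
|D^3_{0,2}|² = |d^3_{0,2}(β)|² = (+0.498184)² = 0.248188 (the z-rotation phases have unit modulus)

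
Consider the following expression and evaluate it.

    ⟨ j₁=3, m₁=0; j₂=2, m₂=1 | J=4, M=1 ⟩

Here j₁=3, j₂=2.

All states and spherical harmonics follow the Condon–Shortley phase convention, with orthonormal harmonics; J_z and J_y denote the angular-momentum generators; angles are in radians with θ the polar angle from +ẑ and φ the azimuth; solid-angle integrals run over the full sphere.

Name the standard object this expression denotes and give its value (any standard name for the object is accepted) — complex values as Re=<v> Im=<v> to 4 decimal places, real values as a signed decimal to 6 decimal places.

Clebsch–Gordan coefficient, −√(3/14) ≈ -0.462910

This is a Clebsch–Gordan (vector-coupling) coefficient.
triangle: 1!×5!×3!/10! = 720/3628800
(j±m)!: 3!×3!×3!×1!×5!×3! = 155520
prefactor² = (2J+1)×Δ×N² = 1944/7
  k=0: +1/(0!×1!×3!×3!×2!×0!) = 1/72
  k=1: −1/(1!×0!×2!×2!×3!×1!) = -1/24
Σ = -1/36  ⇒  CG² = 1944/7×(-1/36)² = 3/14
CG = −√(3/14) = -0.462910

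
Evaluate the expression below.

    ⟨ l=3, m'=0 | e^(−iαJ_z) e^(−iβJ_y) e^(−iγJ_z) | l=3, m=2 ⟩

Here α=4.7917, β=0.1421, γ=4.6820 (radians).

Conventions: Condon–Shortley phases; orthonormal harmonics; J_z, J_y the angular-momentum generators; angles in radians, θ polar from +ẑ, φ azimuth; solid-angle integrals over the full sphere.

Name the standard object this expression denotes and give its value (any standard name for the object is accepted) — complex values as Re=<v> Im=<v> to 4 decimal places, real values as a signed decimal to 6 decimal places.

This is a Wigner D-matrix element — the rotation-matrix element ⟨l m'| R(α,β,γ) |l m⟩ in the angular-momentum basis.
D^3_{0,2}(4.7917,0.1421,4.6820) = e^{-i·0·4.7917}·d^3_{0,2}(0.1421)·e^{-i·2·4.6820}. Compute d first:
c=cos(0.142100/2)=0.997477, s=sin(0.142100/2)=0.070990; N=√[6·6·120·1]=65.726707
k: max(0,(2)−(0))=2 … min(3+(2),3−(0))=3
  k=2: (−1)^0·65.7267/(12)·0.9975^4·0.0710^2 = +0.027326
  k=3: (−1)^1·65.7267/(12)·0.9975^2·0.0710^4 = -0.000138
d^3_{0,2}(0.1421) = +0.027326 -0.000138 = +0.027187
Attach z-rotation phases: D = e^{-i(0)(4.7917)}·(+0.027187)·e^{-i(2)(4.6820)} = -0.027137-0.001651i

Wigner D-matrix element, Re=-0.0271 Im=-0.0017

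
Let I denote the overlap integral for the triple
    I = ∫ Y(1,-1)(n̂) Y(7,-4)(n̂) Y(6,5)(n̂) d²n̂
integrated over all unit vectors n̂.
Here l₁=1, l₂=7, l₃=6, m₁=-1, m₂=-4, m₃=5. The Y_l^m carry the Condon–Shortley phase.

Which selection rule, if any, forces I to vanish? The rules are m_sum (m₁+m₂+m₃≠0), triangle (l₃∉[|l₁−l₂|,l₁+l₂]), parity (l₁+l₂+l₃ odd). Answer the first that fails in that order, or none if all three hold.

Σmᵢ = 0  ✓
l₃∈[|l₁−l₂|,l₁+l₂]=[6,8], have l₃=6  ✓
Σlᵢ = 14 ⇒ even  ✓

none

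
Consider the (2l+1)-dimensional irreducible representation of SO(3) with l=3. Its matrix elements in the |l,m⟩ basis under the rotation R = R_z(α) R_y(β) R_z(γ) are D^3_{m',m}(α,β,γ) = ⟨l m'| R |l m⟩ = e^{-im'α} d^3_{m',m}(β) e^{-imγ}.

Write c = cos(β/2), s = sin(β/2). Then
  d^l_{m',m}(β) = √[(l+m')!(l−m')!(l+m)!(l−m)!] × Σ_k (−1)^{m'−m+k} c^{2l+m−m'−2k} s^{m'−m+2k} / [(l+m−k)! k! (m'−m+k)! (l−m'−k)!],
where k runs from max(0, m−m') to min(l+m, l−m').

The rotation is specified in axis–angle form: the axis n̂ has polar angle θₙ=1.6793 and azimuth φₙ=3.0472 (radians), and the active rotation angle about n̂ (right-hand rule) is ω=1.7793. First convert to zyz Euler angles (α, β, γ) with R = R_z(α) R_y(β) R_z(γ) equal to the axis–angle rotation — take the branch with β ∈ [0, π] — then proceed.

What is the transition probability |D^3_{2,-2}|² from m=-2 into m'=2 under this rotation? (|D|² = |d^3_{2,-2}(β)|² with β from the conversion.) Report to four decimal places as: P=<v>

Axis–angle → zyz. n̂ = (sinθₙcosφₙ, sinθₙsinφₙ, cosθₙ) = (-0.989694, +0.093698, -0.108291), ω = 1.7793.
R = I cosω + sinω [n̂]ₓ + (1−cosω) n̂n̂ᵀ gives
  R = [+0.975249, -0.005982, +0.221029; -0.217873, -0.196400, +0.956012; +0.037691, -0.980506, -0.192842]
β = atan2(√(R₁₃²+R₂₃²), R₃₃) = 1.764854; α = atan2(R₂₃, R₁₃) mod 2π = 1.343590; γ = atan2(R₃₂, −R₃₁) mod 2π = 4.673968
First d^3_{2,-2}(β=1.7649), then the phase factors e^{-i(2)α} and e^{-i(-2)γ}:
Half-angle: c=0.635279, s=0.772283. N=√(120·1·1·120)=120.000000
k: max(0,(-2)−(2))=0 … min(3+(-2),3−(2))=1
  k=0: (−1)^4·120.0000/(24)·0.6353^2·0.7723^4 = +0.717802
  k=1: (−1)^5·120.0000/(120)·0.6353^0·0.7723^6 = -0.212158
d^3_{2,-2}(1.7649) = +0.717802 -0.212158 = +0.505644
|D^3_{2,-2}|² = |d^3_{2,-2}(β)|² = (+0.505644)² = 0.255676 (the z-rotation phases have unit modulus)

P=0.2557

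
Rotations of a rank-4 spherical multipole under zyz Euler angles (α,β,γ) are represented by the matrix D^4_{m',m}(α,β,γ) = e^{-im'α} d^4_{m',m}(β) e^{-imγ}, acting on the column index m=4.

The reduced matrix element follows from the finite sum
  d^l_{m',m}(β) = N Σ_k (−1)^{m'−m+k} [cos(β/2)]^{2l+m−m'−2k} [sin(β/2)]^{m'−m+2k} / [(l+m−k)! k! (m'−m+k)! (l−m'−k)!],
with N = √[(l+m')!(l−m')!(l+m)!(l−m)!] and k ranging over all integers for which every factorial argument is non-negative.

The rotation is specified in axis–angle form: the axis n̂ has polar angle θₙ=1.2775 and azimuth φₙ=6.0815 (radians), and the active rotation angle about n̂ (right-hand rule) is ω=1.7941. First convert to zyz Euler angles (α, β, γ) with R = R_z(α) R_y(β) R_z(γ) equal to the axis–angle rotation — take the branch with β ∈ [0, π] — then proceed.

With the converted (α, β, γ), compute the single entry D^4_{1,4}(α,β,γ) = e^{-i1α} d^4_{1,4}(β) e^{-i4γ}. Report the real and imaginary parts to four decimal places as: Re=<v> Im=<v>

Axis–angle → zyz. n̂ = (sinθₙcosφₙ, sinθₙsinφₙ, cosθₙ) = (+0.937892, -0.191766, +0.289109), ω = 1.7941.
R = I cosω + sinω [n̂]ₓ + (1−cosω) n̂n̂ᵀ gives
  R = [+0.852988, -0.501617, +0.144196; +0.062245, -0.176534, -0.982324; +0.518206, +0.846886, -0.119358]
β = atan2(√(R₁₃²+R₂₃²), R₃₃) = 1.690440; α = atan2(R₂₃, R₁₃) mod 2π = 4.858139; γ = atan2(R₃₂, −R₃₁) mod 2π = 2.119917
First d^4_{1,4}(β=1.6904), then the phase factors e^{-i(1)α} and e^{-i(4)γ}:
c=cos(1.690440/2)=0.663567, s=sin(1.690440/2)=0.748117; N=√[120·6·40320·1]=5387.986637
Admissible k: 3..3 (factorial args all ≥0)
  k=3: (−1)^0·5387.9866/(720)·0.6636^5·0.7481^3 = +0.403112
d^4_{1,4}(1.6904) = +0.403112
Attach z-rotation phases: D = e^{-i(1)(4.8581)}·(+0.403112)·e^{-i(4)(2.1199)} = +0.288996-0.281035i

Re=0.2890 Im=-0.2810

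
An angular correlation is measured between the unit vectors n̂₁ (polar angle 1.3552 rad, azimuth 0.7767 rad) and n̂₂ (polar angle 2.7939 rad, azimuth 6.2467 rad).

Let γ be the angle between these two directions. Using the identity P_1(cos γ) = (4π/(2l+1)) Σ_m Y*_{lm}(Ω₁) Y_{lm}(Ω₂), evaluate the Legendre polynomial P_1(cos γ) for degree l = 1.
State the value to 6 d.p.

0.027596

Addition theorem: P_1(cos γ) = (4π/3) Σ_m Y*_{lm}(Ω₁) Y_{lm}(Ω₂), m = −1…1:
  m=-1: Y*=0.24071 + 0.23656j  Y=0.11764 + 0.00429j  product 0.02730 + 0.02886j
  m=+0: Y*=0.10453 + 0.00000j  Y=-0.45937 + 0.00000j  product -0.04802 + 0.00000j
  m=+1: Y*=-0.24071 + 0.23656j  Y=-0.11764 + 0.00429j  product 0.02730 - 0.02886j
Σ over m = 0.00659 + 0.00000j; ×(4π/3) → 0.02760 + 0.00000j. Real part: 0.027596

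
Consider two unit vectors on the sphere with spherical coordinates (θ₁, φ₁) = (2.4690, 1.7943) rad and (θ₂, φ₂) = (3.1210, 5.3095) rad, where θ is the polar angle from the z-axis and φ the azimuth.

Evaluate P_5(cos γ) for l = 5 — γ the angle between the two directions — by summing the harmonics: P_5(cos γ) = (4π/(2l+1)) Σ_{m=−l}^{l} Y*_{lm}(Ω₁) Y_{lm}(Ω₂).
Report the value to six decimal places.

Term-by-term m-sum for l=5 (normalisation 4π/11 = 1.142397):
  [-5]  conj(Y_{5,-5})(Ω₁) = -0.03917 + 0.01908j ; Y_{5,-5}(Ω₂) = 0.00000 - 0.00000j ; Δ = 0.00000 + 0.00000j
  [-4]  conj(Y_{5,-4})(Ω₁) = -0.10833 - 0.13484j ; Y_{5,-4}(Ω₂) = 0.00000 + 0.00000j ; Δ = 0.00000 - 0.00000j
  [-3]  conj(Y_{5,-3})(Ω₁) = 0.23427 - 0.29539j ; Y_{5,-3}(Ω₂) = -0.00002 + 0.00001j ; Δ = -0.00000 + 0.00001j
  [-2]  conj(Y_{5,-2})(Ω₁) = 0.38769 + 0.18585j ; Y_{5,-2}(Ω₂) = 0.00053 - 0.00134j ; Δ = 0.00045 - 0.00042j
  [-1]  conj(Y_{5,-1})(Ω₁) = -0.01308 + 0.05753j ; Y_{5,-1}(Ω₂) = 0.02962 + 0.04357j ; Δ = -0.00289 + 0.00113j
  [+0]  conj(Y_{5,0})(Ω₁) = 0.38831 + 0.00000j ; Y_{5,0}(Ω₂) = -0.93263 + 0.00000j ; Δ = -0.36215 + 0.00000j
  [+1]  conj(Y_{5,1})(Ω₁) = 0.01308 + 0.05753j ; Y_{5,1}(Ω₂) = -0.02962 + 0.04357j ; Δ = -0.00289 - 0.00113j
  [+2]  conj(Y_{5,2})(Ω₁) = 0.38769 - 0.18585j ; Y_{5,2}(Ω₂) = 0.00053 + 0.00134j ; Δ = 0.00045 + 0.00042j
  [+3]  conj(Y_{5,3})(Ω₁) = -0.23427 - 0.29539j ; Y_{5,3}(Ω₂) = 0.00002 + 0.00001j ; Δ = -0.00000 - 0.00001j
  [+4]  conj(Y_{5,4})(Ω₁) = -0.10833 + 0.13484j ; Y_{5,4}(Ω₂) = 0.00000 - 0.00000j ; Δ = 0.00000 + 0.00000j
  [+5]  conj(Y_{5,5})(Ω₁) = 0.03917 + 0.01908j ; Y_{5,5}(Ω₂) = -0.00000 - 0.00000j ; Δ = 0.00000 - 0.00000j
Σ over m = -0.36704 - 0.00000j; ×(4π/11) → -0.41931 - 0.00000j. Real part: -0.419306

-0.419306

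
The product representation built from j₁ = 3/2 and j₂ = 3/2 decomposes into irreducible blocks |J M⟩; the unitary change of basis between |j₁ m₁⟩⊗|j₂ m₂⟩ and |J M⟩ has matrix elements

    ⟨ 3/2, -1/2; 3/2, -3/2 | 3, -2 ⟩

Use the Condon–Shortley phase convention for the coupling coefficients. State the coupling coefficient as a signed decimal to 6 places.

+0.707107

√[7·0!3!3!/7! · 1!2!0!3!1!5!] = √(72)
  +(−1)^0/∏(0,0,2,0,1,3)! = 1/12  (running 1/12)
⟨..|..⟩ = √(72)·(1/12) = +0.707107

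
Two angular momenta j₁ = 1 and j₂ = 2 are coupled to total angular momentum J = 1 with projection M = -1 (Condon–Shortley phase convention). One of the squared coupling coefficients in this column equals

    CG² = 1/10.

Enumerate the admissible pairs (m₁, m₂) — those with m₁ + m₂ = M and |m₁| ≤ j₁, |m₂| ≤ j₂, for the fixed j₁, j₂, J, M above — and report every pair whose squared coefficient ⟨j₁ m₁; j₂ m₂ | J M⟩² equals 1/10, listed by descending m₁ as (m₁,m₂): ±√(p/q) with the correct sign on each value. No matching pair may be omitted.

Admissible pairs with m₁+m₂ = M = -1: (-1,0), (0,-1), (1,-2)
  (m₁,m₂)=(1,-2): CG² = 3/5, CG = +√(3/5)
  (m₁,m₂)=(0,-1): CG² = 3/10, CG = −√(3/10)
  (m₁,m₂)=(-1,0): CG² = 1/10, CG = +√(1/10)   ← matches the target
Pairs with CG² = 1/10: (-1,0): +√(1/10)

(-1,0): +√(1/10)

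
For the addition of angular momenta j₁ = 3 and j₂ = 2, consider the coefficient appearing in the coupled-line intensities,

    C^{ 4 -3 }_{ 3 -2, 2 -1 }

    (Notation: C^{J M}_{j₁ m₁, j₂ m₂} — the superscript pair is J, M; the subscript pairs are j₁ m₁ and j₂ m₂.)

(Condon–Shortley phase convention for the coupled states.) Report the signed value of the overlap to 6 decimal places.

j₁+j₂−J=1  J+j₁−j₂=5  J−j₁+j₂=3  j₁+j₂+J+1=10
(j₁±m₁, j₂±m₂, J±M) = (1,5,1,3,1,7)
P² = 6480
sum k=0..1:
  [0] +1/240 = 1/240
  [1] −1/144 = -1/144
S = -1/360
C² = P²·S² = 1/20 ; C = -0.223607

-0.223607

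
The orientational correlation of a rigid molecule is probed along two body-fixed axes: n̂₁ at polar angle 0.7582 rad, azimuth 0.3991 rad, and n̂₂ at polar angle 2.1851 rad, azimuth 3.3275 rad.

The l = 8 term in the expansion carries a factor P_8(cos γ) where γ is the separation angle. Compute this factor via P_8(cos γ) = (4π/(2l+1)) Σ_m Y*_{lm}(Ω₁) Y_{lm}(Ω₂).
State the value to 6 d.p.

Summing Y*_{l m}(θ₁,φ₁)·Y_{l m}(θ₂,φ₂) over m ∈ [−8, 8]; prefactor 4π/(2·8+1) = 0.739198:
  m=-8: Y*=-0.025726-0.001318i  Y=+0.008552-0.102134i  product -0.000355+0.002616i
  m=-7: Y*=-0.102282+0.037092i  Y=+0.076976-0.278735i  product +0.002466+0.031365i
  m=-6: Y*=-0.201660+0.186736i  Y=+0.196356-0.400994i  product +0.035283+0.117531i
  m=-5: Y*=-0.183534+0.405846i  Y=+0.202637-0.271448i  product +0.072975+0.132059i
  m=-4: Y*=-0.010374+0.405092i  Y=-0.051471+0.047341i  product -0.018644-0.021341i
  m=-3: Y*=+0.009947+0.025383i  Y=-0.310787+0.193863i  product -0.008012-0.005960i
  m=-2: Y*=-0.254843-0.261453i  Y=-0.115655+0.045100i  product +0.041265+0.018745i
  m=-1: Y*=-0.194224-0.081911i  Y=+0.308406-0.058005i  product -0.064651-0.013996i
  m=+0: Y*=+0.307537-0.000000i  Y=+0.174573+0.000000i  product +0.053688+0.000000i
  m=+1: Y*=+0.194224-0.081911i  Y=-0.308406-0.058005i  product -0.064651+0.013996i
  m=+2: Y*=-0.254843+0.261453i  Y=-0.115655-0.045100i  product +0.041265-0.018745i
  m=+3: Y*=-0.009947+0.025383i  Y=+0.310787+0.193863i  product -0.008012+0.005960i
  m=+4: Y*=-0.010374-0.405092i  Y=-0.051471-0.047341i  product -0.018644+0.021341i
  m=+5: Y*=+0.183534+0.405846i  Y=-0.202637-0.271448i  product +0.072975-0.132059i
  m=+6: Y*=-0.201660-0.186736i  Y=+0.196356+0.400994i  product +0.035283-0.117531i
  m=+7: Y*=+0.102282+0.037092i  Y=-0.076976-0.278735i  product +0.002466-0.031365i
  m=+8: Y*=-0.025726+0.001318i  Y=+0.008552+0.102134i  product -0.000355-0.002616i
Total Σ_m = +0.174342+0.000000i. Multiply by 0.739198: +0.128873+0.000000i. P_8(cos γ) = 0.128873

0.128873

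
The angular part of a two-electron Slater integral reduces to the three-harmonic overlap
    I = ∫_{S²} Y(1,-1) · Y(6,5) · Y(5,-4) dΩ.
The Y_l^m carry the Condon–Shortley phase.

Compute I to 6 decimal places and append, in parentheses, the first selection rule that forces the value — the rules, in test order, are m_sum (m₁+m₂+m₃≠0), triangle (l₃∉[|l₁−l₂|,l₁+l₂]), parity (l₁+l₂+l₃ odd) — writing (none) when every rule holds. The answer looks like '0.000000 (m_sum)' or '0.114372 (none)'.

-0.303018 (none)

Checks pass: Σm=0; 12 even; l₃=5∈[5,7].
(2·1+1)(2·6+1)(2·5+1) = 429
Δ: 2! 0! 10! / 13! → 1/858
sum: t=1:−1/14400 = -1/14400
3j²(1 6 5; 0 0 0) = Δ·Π!·Σ² = 6/143  (sign +1)
sum: t=2:+1/725760 = 1/725760
3j²(1 6 5; -1 5 -4) = Δ·Π!·Σ² = 5/78  (sign -1)
combine: 4πI² = 429·6/143·5/78 = 15/13
take √, sign -1: I = -0.30301841
No selection rule forces the value: the integral is nonzero (none).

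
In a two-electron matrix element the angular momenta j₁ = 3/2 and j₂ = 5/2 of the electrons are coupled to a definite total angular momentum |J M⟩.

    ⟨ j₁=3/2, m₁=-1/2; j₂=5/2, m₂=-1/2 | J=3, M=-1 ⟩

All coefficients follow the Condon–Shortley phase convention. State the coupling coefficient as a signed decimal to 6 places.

j₁+j₂−J=1  J+j₁−j₂=2  J−j₁+j₂=4  j₁+j₂+J+1=8
(j₁±m₁, j₂±m₂, J±M) = (1,2,2,3,2,4)
P² = 48/5
sum k=0..1:
  [0] +1/8 = 1/8
  [1] −1/6 = -1/6
S = -1/24
C² = P²·S² = 1/60 ; C = -0.129099

−√(1/60) = -0.129099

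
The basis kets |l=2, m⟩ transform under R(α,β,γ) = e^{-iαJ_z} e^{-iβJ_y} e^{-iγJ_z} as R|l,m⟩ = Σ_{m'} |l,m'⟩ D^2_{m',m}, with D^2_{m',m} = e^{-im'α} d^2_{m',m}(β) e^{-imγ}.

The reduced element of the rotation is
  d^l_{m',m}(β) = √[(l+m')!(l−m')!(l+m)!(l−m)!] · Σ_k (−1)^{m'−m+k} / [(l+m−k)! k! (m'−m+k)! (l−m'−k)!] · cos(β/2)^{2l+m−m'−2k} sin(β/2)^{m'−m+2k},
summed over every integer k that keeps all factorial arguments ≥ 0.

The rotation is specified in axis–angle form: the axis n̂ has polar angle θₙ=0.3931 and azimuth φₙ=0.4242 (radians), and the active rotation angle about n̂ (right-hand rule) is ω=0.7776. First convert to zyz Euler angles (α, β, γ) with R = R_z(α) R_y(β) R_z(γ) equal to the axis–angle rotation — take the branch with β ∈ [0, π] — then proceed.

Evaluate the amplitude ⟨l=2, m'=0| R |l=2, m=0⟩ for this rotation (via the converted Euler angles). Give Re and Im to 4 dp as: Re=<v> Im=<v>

Axis–angle → zyz. n̂ = (sinθₙcosφₙ, sinθₙsinφₙ, cosθₙ) = (+0.349103, +0.157662, +0.923726), ω = 0.7776.
R = I cosω + sinω [n̂]ₓ + (1−cosω) n̂n̂ᵀ gives
  R = [+0.747626, -0.632241, +0.203291; +0.663878, +0.719743, -0.203065; -0.017931, +0.286777, +0.957830]
β = atan2(√(R₁₃²+R₂₃²), R₃₃) = 0.291445; α = atan2(R₂₃, R₁₃) mod 2π = 5.498343; γ = atan2(R₃₂, −R₃₁) mod 2π = 1.508351
First d^2_{0,0}(β=0.2914), then the phase factors e^{-i(0)α} and e^{-i(0)γ}:
With c≡cos(β/2)=0.989401 and s≡sin(β/2)=0.145207, N=[2·2·2·2]^{1/2}=4.000000
k∈{0,1,2} keeps every argument non-negative
  k=0: (−1)^0·4.0000/(4)·0.9894^4·0.1452^0 = +0.958274
  k=1: (−1)^1·4.0000/(1)·0.9894^2·0.1452^2 = -0.082562
  k=2: (−1)^2·4.0000/(4)·0.9894^0·0.1452^4 = +0.000445
d^2_{0,0}(0.2914) = +0.958274 -0.082562 +0.000445 = +0.876156
D = (+1.000000+0.000000i)·(+0.876156)·(+1.000000+0.000000i) = +0.876156+0.000000i

Re=0.8762 Im=0.0000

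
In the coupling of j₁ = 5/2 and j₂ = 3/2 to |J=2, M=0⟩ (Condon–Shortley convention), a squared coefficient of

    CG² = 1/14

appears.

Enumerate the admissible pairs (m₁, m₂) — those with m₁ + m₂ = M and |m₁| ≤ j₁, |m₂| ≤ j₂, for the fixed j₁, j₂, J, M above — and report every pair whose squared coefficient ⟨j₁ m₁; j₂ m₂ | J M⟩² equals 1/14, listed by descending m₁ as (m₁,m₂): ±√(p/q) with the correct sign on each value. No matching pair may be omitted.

(1/2,-1/2): −√(1/14); (-1/2,1/2): −√(1/14)

Admissible pairs with m₁+m₂ = M = 0: (-3/2,3/2), (-1/2,1/2), (1/2,-1/2), (3/2,-3/2)
  (m₁,m₂)=(3/2,-3/2): CG² = 3/7, CG = +√(3/7)
  (m₁,m₂)=(1/2,-1/2): CG² = 1/14, CG = −√(1/14)   ← matches the target
  (m₁,m₂)=(-1/2,1/2): CG² = 1/14, CG = −√(1/14)   ← matches the target
  (m₁,m₂)=(-3/2,3/2): CG² = 3/7, CG = +√(3/7)
Pairs with CG² = 1/14: (1/2,-1/2): −√(1/14); (-1/2,1/2): −√(1/14)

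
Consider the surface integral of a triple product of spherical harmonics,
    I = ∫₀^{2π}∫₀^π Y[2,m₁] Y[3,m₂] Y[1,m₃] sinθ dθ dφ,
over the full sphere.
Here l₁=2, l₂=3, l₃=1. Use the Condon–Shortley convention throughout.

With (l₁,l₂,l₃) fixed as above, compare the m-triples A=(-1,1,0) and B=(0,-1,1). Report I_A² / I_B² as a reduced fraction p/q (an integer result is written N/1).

l's match ⇒ only the (l;m) 3-j factors differ between A and B.
A: triangle coeff Δ(2,3,1) = 1/105; Σ_t [3,3]: t=3:−1/6 = -1/6; (3j)²=8/105 [(2 3 1; -1 1 0)], sign=+1
B: triangle coeff Δ(2,3,1) = 1/105; Σ_t [2,2]: t=2:+1/8 = 1/8; (3j)²=2/35 [(2 3 1; 0 -1 1)], sign=+1
I_A²/I_B² = (8/105)/(2/35) = 4/3

4/3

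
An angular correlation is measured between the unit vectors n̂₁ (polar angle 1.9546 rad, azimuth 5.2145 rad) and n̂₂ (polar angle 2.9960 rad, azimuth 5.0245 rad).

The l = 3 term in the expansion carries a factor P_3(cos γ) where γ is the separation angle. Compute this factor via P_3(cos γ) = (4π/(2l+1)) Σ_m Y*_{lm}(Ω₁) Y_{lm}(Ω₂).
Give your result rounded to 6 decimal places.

-0.436503

Addition theorem: P_3(cos γ) = (4π/7) Σ_m Y*_{lm}(Ω₁) Y_{lm}(Ω₂), m = −3…3:
  m=-3: Y*=(-0.331935, 0.021427)  Y=(-0.001026, -0.000755)  product (0.000357, 0.000229)
  m=-2: Y*=(0.176603, 0.277614)  Y=(0.017269, -0.012439)  product (0.006503, 0.002597)
  m=-1: Y*=(-0.043113, 0.078524)  Y=(0.056074, 0.173790)  product (-0.016064, -0.003089)
  m=+0: Y*=(0.321244, -0.000000)  Y=(-0.699599, 0.000000)  product (-0.224742, 0.000000)
  m=+1: Y*=(0.043113, 0.078524)  Y=(-0.056074, 0.173790)  product (-0.016064, 0.003089)
  m=+2: Y*=(0.176603, -0.277614)  Y=(0.017269, 0.012439)  product (0.006503, -0.002597)
  m=+3: Y*=(0.331935, 0.021427)  Y=(0.001026, -0.000755)  product (0.000357, -0.000229)
Σ over m = (-0.243151, -0.000000); ×(4π/7) → (-0.436503, -0.000000). Real part: -0.436503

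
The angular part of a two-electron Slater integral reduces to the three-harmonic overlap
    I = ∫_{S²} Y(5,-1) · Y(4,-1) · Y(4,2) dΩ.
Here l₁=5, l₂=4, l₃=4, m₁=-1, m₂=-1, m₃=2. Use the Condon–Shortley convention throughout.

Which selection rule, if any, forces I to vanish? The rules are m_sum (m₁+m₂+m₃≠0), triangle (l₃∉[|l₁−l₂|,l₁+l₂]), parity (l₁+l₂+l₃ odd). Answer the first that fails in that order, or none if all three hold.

Σmᵢ = 0  ✓
l₃∈[|l₁−l₂|,l₁+l₂]=[1,9], have l₃=4  ✓
Σlᵢ = 13 ⇒ odd  ✗

parity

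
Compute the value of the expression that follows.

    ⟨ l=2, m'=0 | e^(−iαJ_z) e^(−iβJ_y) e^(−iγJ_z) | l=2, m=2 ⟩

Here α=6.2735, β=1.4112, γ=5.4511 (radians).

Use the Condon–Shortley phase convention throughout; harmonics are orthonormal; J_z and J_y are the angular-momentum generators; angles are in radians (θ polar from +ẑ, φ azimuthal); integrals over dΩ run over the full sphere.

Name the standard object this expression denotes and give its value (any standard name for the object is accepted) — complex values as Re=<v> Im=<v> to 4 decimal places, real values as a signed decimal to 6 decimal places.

This is a Wigner D-matrix element — the rotation-matrix element ⟨l m'| R(α,β,γ) |l m⟩ in the angular-momentum basis.
D^2_{0,2}(6.2735,1.4112,5.4511) = e^{-i·0·6.2735}·d^2_{0,2}(1.4112)·e^{-i·2·5.4511}. Compute d first:
Half-angle: c=0.761223, s=0.648491. N=√(2·2·24·1)=9.797959
k∈{2} keeps every argument non-negative
  k=2: (−1)^0·9.7980/(4)·0.7612^2·0.6485^2 = +0.596907
d^2_{0,2}(1.4112) = +0.596907
Attach z-rotation phases: D = e^{-i(0)(6.2735)}·(+0.596907)·e^{-i(2)(5.4511)} = -0.055655+0.594306i

Wigner D-matrix element, Re=-0.0557 Im=0.5943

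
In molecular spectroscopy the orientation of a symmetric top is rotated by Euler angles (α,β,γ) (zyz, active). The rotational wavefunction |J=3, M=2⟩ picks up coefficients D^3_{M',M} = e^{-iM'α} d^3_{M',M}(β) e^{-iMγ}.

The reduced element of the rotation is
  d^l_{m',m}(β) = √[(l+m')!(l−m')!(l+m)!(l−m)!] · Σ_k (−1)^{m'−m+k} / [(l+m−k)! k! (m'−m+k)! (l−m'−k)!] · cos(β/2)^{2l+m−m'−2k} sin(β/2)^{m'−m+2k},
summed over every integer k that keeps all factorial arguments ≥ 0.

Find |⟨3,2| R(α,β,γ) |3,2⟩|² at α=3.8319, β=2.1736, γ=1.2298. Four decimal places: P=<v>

D^3_{2,2}(3.8319,2.1736,1.2298) = e^{-i·2·3.8319}·d^3_{2,2}(2.1736)·e^{-i·2·1.2298}. Compute d first:
Half-angle: c=0.465320, s=0.885142. N=√(120·1·120·1)=120.000000
k∈{0,1} keeps every argument non-negative
  k=0: (−1)^0·120.0000/(120)·0.4653^6·0.8851^0 = +0.010151
  k=1: (−1)^1·120.0000/(24)·0.4653^4·0.8851^2 = -0.183656
d^3_{2,2}(2.1736) = +0.010151 -0.183656 = -0.173504
|D^3_{2,2}|² = |d^3_{2,2}(β)|² = (-0.173504)² = 0.030104 (the z-rotation phases have unit modulus)

P=0.0301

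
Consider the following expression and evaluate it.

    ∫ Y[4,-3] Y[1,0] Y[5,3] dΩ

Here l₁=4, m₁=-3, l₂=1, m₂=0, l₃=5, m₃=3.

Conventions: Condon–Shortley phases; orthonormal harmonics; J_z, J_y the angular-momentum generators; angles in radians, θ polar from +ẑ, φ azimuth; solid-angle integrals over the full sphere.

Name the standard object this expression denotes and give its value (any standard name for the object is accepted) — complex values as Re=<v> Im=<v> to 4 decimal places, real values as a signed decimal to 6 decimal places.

This is a Gaunt coefficient — the integral of a triple product of spherical harmonics over the sphere.
Checks pass: Σm=0; 10 even; l₃=5∈[3,5].
(2·4+1)(2·1+1)(2·5+1) = 297
Δ: 0! 8! 2! / 11! → 1/495
sum: t=0:+1/576 = 1/576
3j²(4 1 5; 0 0 0) = Δ·Π!·Σ² = 5/99  (sign -1)
sum: t=0:+1/5040 = 1/5040
3j²(4 1 5; -3 0 3) = Δ·Π!·Σ² = 16/495  (sign +1)
combine: 4πI² = 297·5/99·16/495 = 16/33
take √, sign -1: I = -0.19642560

Gaunt coefficient, -0.196426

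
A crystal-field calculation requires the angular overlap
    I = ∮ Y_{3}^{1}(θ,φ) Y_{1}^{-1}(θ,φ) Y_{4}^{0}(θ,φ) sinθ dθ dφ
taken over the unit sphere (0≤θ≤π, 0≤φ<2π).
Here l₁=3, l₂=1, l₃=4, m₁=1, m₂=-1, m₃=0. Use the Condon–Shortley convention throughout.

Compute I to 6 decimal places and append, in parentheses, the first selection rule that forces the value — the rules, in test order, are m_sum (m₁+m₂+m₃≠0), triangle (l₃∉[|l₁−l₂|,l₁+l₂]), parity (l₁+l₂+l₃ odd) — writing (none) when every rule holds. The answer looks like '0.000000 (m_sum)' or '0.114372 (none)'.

0.150786 (none)

Rules hold: Σm=0, L=8 even, 2≤4≤4.
N = 7·3·9 = 189
Δ = 0!·6!·2!/9! = 1/252
Racah Σ t=0..0: t=0:+1/36 = 1/36
⇒ 3j(3 1 4; 0 0 0)² = 4/63, sgn +1
Racah Σ t=0..0: t=0:+1/96 = 1/96
⇒ 3j(3 1 4; 1 -1 0)² = 1/42, sgn +1
4πI² = N·(3j₀)²·(3jₘ)² = 2/7
I = +1·√(0.285714/4π) = 0.15078601
No selection rule forces the value: the integral is nonzero (none).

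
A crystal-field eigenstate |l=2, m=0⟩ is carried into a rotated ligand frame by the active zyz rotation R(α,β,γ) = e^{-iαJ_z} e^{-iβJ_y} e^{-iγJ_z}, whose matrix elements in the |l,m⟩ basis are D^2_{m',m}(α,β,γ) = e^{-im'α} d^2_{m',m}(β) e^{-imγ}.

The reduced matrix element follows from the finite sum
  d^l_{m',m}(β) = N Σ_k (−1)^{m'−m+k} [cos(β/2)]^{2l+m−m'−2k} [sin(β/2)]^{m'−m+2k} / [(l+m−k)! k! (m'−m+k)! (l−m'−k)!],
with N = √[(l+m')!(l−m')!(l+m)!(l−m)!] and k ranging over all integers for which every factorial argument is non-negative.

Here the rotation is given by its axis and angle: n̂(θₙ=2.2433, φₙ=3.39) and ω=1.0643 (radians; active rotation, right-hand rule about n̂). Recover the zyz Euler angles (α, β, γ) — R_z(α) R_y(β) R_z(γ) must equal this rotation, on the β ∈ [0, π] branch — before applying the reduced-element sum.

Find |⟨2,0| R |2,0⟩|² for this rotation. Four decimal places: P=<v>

P=0.0415

Axis–angle → zyz. n̂ = (sinθₙcosφₙ, sinθₙsinφₙ, cosθₙ) = (-0.758253, -0.192328, -0.622946), ω = 1.0643.
R = I cosω + sinω [n̂]ₓ + (1−cosω) n̂n̂ᵀ gives
  R = [+0.781148, +0.619822, +0.075025; -0.469648, +0.504162, +0.724742; +0.411387, -0.601366, +0.684923]
β = atan2(√(R₁₃²+R₂₃²), R₃₃) = 0.816298; α = atan2(R₂₃, R₁₃) mod 2π = 1.467645; γ = atan2(R₃₂, −R₃₁) mod 2π = 4.112423
D^2_{0,0}(1.4676,0.8163,4.1124) = e^{-i·0·1.4676}·d^2_{0,0}(0.8163)·e^{-i·0·4.1124}. Compute d first:
With c≡cos(β/2)=0.917857 and s≡sin(β/2)=0.396911, N=[2·2·2·2]^{1/2}=4.000000
k∈{0,1,2} keeps every argument non-negative
  k=0: (−1)^0·4.0000/(4)·0.9179^4·0.3969^0 = +0.709742
  k=1: (−1)^1·4.0000/(1)·0.9179^2·0.3969^2 = -0.530880
  k=2: (−1)^2·4.0000/(4)·0.9179^0·0.3969^4 = +0.024818
d^2_{0,0}(0.8163) = +0.709742 -0.530880 +0.024818 = +0.203680
|D^2_{0,0}|² = |d^2_{0,0}(β)|² = (+0.203680)² = 0.041486 (the z-rotation phases have unit modulus)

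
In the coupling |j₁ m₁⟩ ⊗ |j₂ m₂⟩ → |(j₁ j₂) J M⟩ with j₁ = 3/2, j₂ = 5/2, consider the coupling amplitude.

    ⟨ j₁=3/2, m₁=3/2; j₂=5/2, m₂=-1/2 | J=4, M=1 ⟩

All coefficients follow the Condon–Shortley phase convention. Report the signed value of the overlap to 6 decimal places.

+0.422577  (= +√(5/28))

triangle: 0!*3!*5!/9! = 720/362880
(j±m)!: 3!*0!*2!*3!*5!*3! = 51840
prefactor² = (2J+1)*Δ*N² = 6480/7
  k=0: +1/(0!*0!*0!*2!*3!*3!) = 1/72
Σ = 1/72  ⇒  CG² = 6480/7*(1/72)² = 5/28
CG = +√(5/28) = +0.422577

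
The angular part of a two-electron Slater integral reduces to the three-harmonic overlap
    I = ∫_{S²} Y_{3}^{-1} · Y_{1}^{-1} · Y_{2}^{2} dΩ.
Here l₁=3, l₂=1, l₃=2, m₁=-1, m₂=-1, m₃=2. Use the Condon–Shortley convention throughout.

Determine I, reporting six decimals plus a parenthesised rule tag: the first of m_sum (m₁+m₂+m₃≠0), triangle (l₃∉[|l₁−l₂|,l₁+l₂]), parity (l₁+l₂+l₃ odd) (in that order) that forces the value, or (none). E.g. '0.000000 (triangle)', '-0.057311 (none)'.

Rules hold: Σm=0, L=6 even, 2≤2≤4.
N = 7·3·5 = 105
Δ = 2!·4!·0!/7! = 1/105
Racah Σ t=1..1: t=1:−1/4 = -1/4
⇒ 3j(3 1 2; 0 0 0)² = 3/35, sgn -1
Racah Σ t=0..0: t=0:+1/48 = 1/48
⇒ 3j(3 1 2; -1 -1 2)² = 1/105, sgn +1
4πI² = N·(3j₀)²·(3jₘ)² = 3/35
I = -1·√(0.0857143/4π) = -0.08258890
No selection rule forces the value: the integral is nonzero (none).

-0.082589 (none)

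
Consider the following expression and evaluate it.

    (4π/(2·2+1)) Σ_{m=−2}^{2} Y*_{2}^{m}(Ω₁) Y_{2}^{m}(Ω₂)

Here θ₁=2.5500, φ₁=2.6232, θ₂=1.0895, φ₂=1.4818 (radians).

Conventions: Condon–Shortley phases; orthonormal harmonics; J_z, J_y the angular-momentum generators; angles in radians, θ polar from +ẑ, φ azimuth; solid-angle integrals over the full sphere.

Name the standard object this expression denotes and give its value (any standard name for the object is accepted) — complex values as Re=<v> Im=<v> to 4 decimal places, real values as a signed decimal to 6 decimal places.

This sum is the spherical-harmonic addition theorem: it equals the Legendre polynomial P_l(cos γ) of the angle γ between the two directions.
Summing Y*_{l m}(θ₁,φ₁)·Y_{l m}(θ₂,φ₂) over m ∈ [−2, 2]; prefactor 4π/(2·2+1) = 2.513274:
  [-2]  conj(Y_{2,-2})(Ω₁) = +0.061148-0.103409i ; Y_{2,-2}(Ω₂) = -0.298700-0.053735i ; Δ = -0.023822+0.027603i
  [-1]  conj(Y_{2,-1})(Ω₁) = +0.310633-0.177194i ; Y_{2,-1}(Ω₂) = +0.028175-0.315751i ; Δ = -0.047197-0.103075i
  [+0]  conj(Y_{2,0})(Ω₁) = +0.336512-0.000000i ; Y_{2,0}(Ω₂) = -0.112624+0.000000i ; Δ = -0.037899+0.000000i
  [+1]  conj(Y_{2,1})(Ω₁) = -0.310633-0.177194i ; Y_{2,1}(Ω₂) = -0.028175-0.315751i ; Δ = -0.047197+0.103075i
  [+2]  conj(Y_{2,2})(Ω₁) = +0.061148+0.103409i ; Y_{2,2}(Ω₂) = -0.298700+0.053735i ; Δ = -0.023822-0.027603i
Total Σ_m = -0.179937-0.000000i. Multiply by 2.513274: -0.452230-0.000000i. P_2(cos γ) = -0.452230

Legendre polynomial (addition theorem), -0.452230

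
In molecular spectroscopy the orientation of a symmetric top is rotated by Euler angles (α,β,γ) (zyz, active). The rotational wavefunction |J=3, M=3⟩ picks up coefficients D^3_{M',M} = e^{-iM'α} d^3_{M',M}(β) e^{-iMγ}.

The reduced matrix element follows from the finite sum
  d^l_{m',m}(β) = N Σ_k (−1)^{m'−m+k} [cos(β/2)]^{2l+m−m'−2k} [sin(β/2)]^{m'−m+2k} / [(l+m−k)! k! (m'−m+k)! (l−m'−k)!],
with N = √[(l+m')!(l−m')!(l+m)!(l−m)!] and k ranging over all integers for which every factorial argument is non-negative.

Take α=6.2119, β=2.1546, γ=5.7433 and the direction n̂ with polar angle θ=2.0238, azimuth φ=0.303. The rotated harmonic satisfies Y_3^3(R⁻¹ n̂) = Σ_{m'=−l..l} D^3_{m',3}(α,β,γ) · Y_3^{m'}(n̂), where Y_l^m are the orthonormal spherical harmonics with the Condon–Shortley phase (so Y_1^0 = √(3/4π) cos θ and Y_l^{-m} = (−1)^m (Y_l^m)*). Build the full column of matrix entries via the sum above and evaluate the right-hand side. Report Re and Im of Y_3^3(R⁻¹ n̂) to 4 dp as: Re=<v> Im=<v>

Need the full column D^3_{m',3} for m'=−3..3 at α=6.2119, β=2.1546, γ=5.7433.
cos(β/2)=0.473708, sin(β/2)=0.880682
d^3_{-3,3}: single k=6 term ⇒ +0.466568;  D = +0.076633+0.460231i
d^3_{-2,3}: single k=5 term ⇒ +0.614726;  D = +0.057522+0.612029i
d^3_{-1,3}: single k=4 term ⇒ +0.522809;  D = +0.011723+0.522678i
d^3_{0,3}: single k=3 term ⇒ +0.324716;  D = -0.015859+0.324329i
d^3_{1,3}: single k=2 term ⇒ +0.151261;  D = -0.018130+0.150170i
d^3_{2,3}: single k=1 term ⇒ +0.051457;  D = -0.009790+0.050517i
d^3_{3,3}: single k=0 term ⇒ +0.011300;  D = -0.002935+0.010912i
Y_3^{m'}(θ=2.0238,φ=0.303) and Σ D·Y over m':
  (+0.0766+0.4602i)·(+0.1864-0.2393i)  (+0.0575+0.6120i)·(-0.2972+0.2060i)  (+0.0117+0.5227i)·(-0.0117+0.0037i)  (-0.0159+0.3243i)·(+0.3336+0.0000i)  (-0.0181+0.1502i)·(+0.0117+0.0037i)  (-0.0098+0.0505i)·(-0.2972-0.2060i)  (-0.0029+0.0109i)·(-0.1864-0.2393i)
Y_3^3(R⁻¹ n̂) = -0.010390-0.013153i

Re=-0.0104 Im=-0.0132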